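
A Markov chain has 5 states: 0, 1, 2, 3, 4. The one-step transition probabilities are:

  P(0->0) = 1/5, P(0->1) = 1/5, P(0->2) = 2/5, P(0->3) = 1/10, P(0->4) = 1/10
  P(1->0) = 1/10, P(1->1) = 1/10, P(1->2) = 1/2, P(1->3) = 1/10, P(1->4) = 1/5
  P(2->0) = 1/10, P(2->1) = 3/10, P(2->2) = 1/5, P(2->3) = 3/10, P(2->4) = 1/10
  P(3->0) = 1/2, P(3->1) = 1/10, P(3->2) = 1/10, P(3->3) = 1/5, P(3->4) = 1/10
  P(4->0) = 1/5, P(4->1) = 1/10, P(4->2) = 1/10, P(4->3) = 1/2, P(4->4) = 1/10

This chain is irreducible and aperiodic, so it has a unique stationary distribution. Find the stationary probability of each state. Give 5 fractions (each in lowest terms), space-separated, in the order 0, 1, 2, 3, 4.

Answer: 2821/12665 443/2533 196/745 2809/12665 1488/12665

Derivation:
The stationary distribution satisfies pi = pi * P, i.e.:
  pi_0 = 1/5*pi_0 + 1/10*pi_1 + 1/10*pi_2 + 1/2*pi_3 + 1/5*pi_4
  pi_1 = 1/5*pi_0 + 1/10*pi_1 + 3/10*pi_2 + 1/10*pi_3 + 1/10*pi_4
  pi_2 = 2/5*pi_0 + 1/2*pi_1 + 1/5*pi_2 + 1/10*pi_3 + 1/10*pi_4
  pi_3 = 1/10*pi_0 + 1/10*pi_1 + 3/10*pi_2 + 1/5*pi_3 + 1/2*pi_4
  pi_4 = 1/10*pi_0 + 1/5*pi_1 + 1/10*pi_2 + 1/10*pi_3 + 1/10*pi_4
with normalization: pi_0 + pi_1 + pi_2 + pi_3 + pi_4 = 1.

Using the first 4 balance equations plus normalization, the linear system A*pi = b is:
  [-4/5, 1/10, 1/10, 1/2, 1/5] . pi = 0
  [1/5, -9/10, 3/10, 1/10, 1/10] . pi = 0
  [2/5, 1/2, -4/5, 1/10, 1/10] . pi = 0
  [1/10, 1/10, 3/10, -4/5, 1/2] . pi = 0
  [1, 1, 1, 1, 1] . pi = 1

Solving yields:
  pi_0 = 2821/12665
  pi_1 = 443/2533
  pi_2 = 196/745
  pi_3 = 2809/12665
  pi_4 = 1488/12665

Verification (pi * P):
  2821/12665*1/5 + 443/2533*1/10 + 196/745*1/10 + 2809/12665*1/2 + 1488/12665*1/5 = 2821/12665 = pi_0  (ok)
  2821/12665*1/5 + 443/2533*1/10 + 196/745*3/10 + 2809/12665*1/10 + 1488/12665*1/10 = 443/2533 = pi_1  (ok)
  2821/12665*2/5 + 443/2533*1/2 + 196/745*1/5 + 2809/12665*1/10 + 1488/12665*1/10 = 196/745 = pi_2  (ok)
  2821/12665*1/10 + 443/2533*1/10 + 196/745*3/10 + 2809/12665*1/5 + 1488/12665*1/2 = 2809/12665 = pi_3  (ok)
  2821/12665*1/10 + 443/2533*1/5 + 196/745*1/10 + 2809/12665*1/10 + 1488/12665*1/10 = 1488/12665 = pi_4  (ok)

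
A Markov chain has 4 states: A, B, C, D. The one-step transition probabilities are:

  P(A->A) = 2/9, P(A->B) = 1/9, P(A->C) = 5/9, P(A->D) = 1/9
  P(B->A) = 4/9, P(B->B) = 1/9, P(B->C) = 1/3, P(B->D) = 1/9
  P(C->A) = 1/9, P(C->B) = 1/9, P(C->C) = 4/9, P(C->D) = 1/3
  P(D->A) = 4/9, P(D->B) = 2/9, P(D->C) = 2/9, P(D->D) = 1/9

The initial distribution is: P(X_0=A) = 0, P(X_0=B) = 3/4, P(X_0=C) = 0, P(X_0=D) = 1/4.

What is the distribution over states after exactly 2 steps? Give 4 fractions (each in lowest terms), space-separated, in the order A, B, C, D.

Answer: 79/324 10/81 49/108 29/162

Derivation:
Propagating the distribution step by step (d_{t+1} = d_t * P):
d_0 = (A=0, B=3/4, C=0, D=1/4)
  d_1[A] = 0*2/9 + 3/4*4/9 + 0*1/9 + 1/4*4/9 = 4/9
  d_1[B] = 0*1/9 + 3/4*1/9 + 0*1/9 + 1/4*2/9 = 5/36
  d_1[C] = 0*5/9 + 3/4*1/3 + 0*4/9 + 1/4*2/9 = 11/36
  d_1[D] = 0*1/9 + 3/4*1/9 + 0*1/3 + 1/4*1/9 = 1/9
d_1 = (A=4/9, B=5/36, C=11/36, D=1/9)
  d_2[A] = 4/9*2/9 + 5/36*4/9 + 11/36*1/9 + 1/9*4/9 = 79/324
  d_2[B] = 4/9*1/9 + 5/36*1/9 + 11/36*1/9 + 1/9*2/9 = 10/81
  d_2[C] = 4/9*5/9 + 5/36*1/3 + 11/36*4/9 + 1/9*2/9 = 49/108
  d_2[D] = 4/9*1/9 + 5/36*1/9 + 11/36*1/3 + 1/9*1/9 = 29/162
d_2 = (A=79/324, B=10/81, C=49/108, D=29/162)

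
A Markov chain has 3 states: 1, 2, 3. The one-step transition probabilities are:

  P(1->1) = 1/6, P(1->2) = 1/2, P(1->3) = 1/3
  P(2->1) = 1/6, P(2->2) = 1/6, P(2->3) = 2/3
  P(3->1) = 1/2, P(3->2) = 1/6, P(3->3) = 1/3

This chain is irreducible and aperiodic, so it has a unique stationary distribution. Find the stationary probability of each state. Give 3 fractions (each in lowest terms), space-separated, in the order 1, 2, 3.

Answer: 4/13 7/26 11/26

Derivation:
The stationary distribution satisfies pi = pi * P, i.e.:
  pi_1 = 1/6*pi_1 + 1/6*pi_2 + 1/2*pi_3
  pi_2 = 1/2*pi_1 + 1/6*pi_2 + 1/6*pi_3
  pi_3 = 1/3*pi_1 + 2/3*pi_2 + 1/3*pi_3
with normalization: pi_1 + pi_2 + pi_3 = 1.

Using the first 2 balance equations plus normalization, the linear system A*pi = b is:
  [-5/6, 1/6, 1/2] . pi = 0
  [1/2, -5/6, 1/6] . pi = 0
  [1, 1, 1] . pi = 1

Solving yields:
  pi_1 = 4/13
  pi_2 = 7/26
  pi_3 = 11/26

Verification (pi * P):
  4/13*1/6 + 7/26*1/6 + 11/26*1/2 = 4/13 = pi_1  (ok)
  4/13*1/2 + 7/26*1/6 + 11/26*1/6 = 7/26 = pi_2  (ok)
  4/13*1/3 + 7/26*2/3 + 11/26*1/3 = 11/26 = pi_3  (ok)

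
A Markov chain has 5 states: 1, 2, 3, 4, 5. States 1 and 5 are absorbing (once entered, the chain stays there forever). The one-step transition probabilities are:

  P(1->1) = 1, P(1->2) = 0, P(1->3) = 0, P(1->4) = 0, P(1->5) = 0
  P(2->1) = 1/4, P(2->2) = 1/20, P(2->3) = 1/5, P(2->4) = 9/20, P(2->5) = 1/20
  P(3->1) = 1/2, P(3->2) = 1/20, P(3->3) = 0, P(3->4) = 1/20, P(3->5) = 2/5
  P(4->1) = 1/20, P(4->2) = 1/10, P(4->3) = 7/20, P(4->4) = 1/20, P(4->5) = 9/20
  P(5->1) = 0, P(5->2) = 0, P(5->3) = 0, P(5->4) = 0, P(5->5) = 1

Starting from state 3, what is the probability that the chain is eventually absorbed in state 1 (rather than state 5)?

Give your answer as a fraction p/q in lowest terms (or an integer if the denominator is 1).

Answer: 509/940

Derivation:
Let a_i = P(absorbed in 1 | start in state i).
Boundary conditions: a_1 = 1, a_5 = 0.
For each transient state i, a_i = sum_j P(i->j) * a_j:
  a_2 = 1/4*a_1 + 1/20*a_2 + 1/5*a_3 + 9/20*a_4 + 1/20*a_5
  a_3 = 1/2*a_1 + 1/20*a_2 + 0*a_3 + 1/20*a_4 + 2/5*a_5
  a_4 = 1/20*a_1 + 1/10*a_2 + 7/20*a_3 + 1/20*a_4 + 9/20*a_5

Substituting a_1 = 1 and a_5 = 0, rearrange to (I - Q) a = r where r[i] = P(i -> 1):
  [19/20, -1/5, -9/20] . (a_2, a_3, a_4) = 1/4
  [-1/20, 1, -1/20] . (a_2, a_3, a_4) = 1/2
  [-1/10, -7/20, 19/20] . (a_2, a_3, a_4) = 1/20

Solving yields:
  a_2 = 3439/6580
  a_3 = 509/940
  a_4 = 43/140

Starting state is 3, so the absorption probability is a_3 = 509/940.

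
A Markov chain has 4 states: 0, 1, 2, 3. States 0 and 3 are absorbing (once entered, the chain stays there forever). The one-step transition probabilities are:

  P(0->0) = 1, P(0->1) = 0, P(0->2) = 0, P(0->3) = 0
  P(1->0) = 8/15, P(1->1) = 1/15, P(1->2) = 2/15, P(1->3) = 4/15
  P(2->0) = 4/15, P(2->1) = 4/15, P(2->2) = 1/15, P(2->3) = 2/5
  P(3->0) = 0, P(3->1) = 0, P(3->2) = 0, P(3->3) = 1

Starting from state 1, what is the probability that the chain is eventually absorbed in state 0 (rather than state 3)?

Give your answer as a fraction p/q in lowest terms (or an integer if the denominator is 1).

Let a_i = P(absorbed in 0 | start in state i).
Boundary conditions: a_0 = 1, a_3 = 0.
For each transient state i, a_i = sum_j P(i->j) * a_j:
  a_1 = 8/15*a_0 + 1/15*a_1 + 2/15*a_2 + 4/15*a_3
  a_2 = 4/15*a_0 + 4/15*a_1 + 1/15*a_2 + 2/5*a_3

Substituting a_0 = 1 and a_3 = 0, rearrange to (I - Q) a = r where r[i] = P(i -> 0):
  [14/15, -2/15] . (a_1, a_2) = 8/15
  [-4/15, 14/15] . (a_1, a_2) = 4/15

Solving yields:
  a_1 = 30/47
  a_2 = 22/47

Starting state is 1, so the absorption probability is a_1 = 30/47.

Answer: 30/47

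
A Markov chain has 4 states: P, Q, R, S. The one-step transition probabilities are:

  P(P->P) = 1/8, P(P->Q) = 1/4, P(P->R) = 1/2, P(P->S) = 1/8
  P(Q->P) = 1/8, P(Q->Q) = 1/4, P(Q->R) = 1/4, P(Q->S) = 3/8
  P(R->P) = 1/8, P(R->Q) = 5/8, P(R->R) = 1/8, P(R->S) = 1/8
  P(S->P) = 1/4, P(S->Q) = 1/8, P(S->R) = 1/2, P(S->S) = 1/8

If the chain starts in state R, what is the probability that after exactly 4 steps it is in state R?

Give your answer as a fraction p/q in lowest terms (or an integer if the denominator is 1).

Computing P^4 by repeated multiplication:
P^1 =
  P: [1/8, 1/4, 1/2, 1/8]
  Q: [1/8, 1/4, 1/4, 3/8]
  R: [1/8, 5/8, 1/8, 1/8]
  S: [1/4, 1/8, 1/2, 1/8]
P^2 =
  P: [9/64, 27/64, 1/4, 3/16]
  Q: [11/64, 19/64, 11/32, 3/16]
  R: [9/64, 9/32, 19/64, 9/32]
  S: [9/64, 27/64, 9/32, 5/32]
P^3 =
  P: [19/128, 41/128, 77/256, 59/256]
  Q: [19/128, 91/256, 19/64, 51/256]
  R: [41/256, 167/512, 163/512, 25/128]
  S: [37/256, 43/128, 37/128, 59/256]
P^4 =
  P: [315/2048, 171/512, 629/2048, 105/512]
  Q: [307/2048, 689/2048, 307/1024, 219/1024]
  R: [153/1024, 1413/4096, 1225/4096, 423/2048]
  S: [315/2048, 675/2048, 315/1024, 107/512]

(P^4)[R -> R] = 1225/4096

Answer: 1225/4096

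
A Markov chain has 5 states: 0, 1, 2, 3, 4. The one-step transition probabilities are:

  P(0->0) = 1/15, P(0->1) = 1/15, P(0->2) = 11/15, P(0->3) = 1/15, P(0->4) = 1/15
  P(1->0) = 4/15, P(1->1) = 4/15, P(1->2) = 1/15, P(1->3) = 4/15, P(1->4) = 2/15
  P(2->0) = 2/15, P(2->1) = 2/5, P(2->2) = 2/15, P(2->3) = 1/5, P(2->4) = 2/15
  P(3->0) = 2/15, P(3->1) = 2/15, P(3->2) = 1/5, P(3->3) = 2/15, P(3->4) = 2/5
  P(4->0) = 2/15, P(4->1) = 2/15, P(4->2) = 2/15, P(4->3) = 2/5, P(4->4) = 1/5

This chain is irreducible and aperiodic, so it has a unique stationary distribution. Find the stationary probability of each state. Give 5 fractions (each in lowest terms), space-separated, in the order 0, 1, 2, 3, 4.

Answer: 1145/7562 799/3781 6795/30248 6601/30248 735/3781

Derivation:
The stationary distribution satisfies pi = pi * P, i.e.:
  pi_0 = 1/15*pi_0 + 4/15*pi_1 + 2/15*pi_2 + 2/15*pi_3 + 2/15*pi_4
  pi_1 = 1/15*pi_0 + 4/15*pi_1 + 2/5*pi_2 + 2/15*pi_3 + 2/15*pi_4
  pi_2 = 11/15*pi_0 + 1/15*pi_1 + 2/15*pi_2 + 1/5*pi_3 + 2/15*pi_4
  pi_3 = 1/15*pi_0 + 4/15*pi_1 + 1/5*pi_2 + 2/15*pi_3 + 2/5*pi_4
  pi_4 = 1/15*pi_0 + 2/15*pi_1 + 2/15*pi_2 + 2/5*pi_3 + 1/5*pi_4
with normalization: pi_0 + pi_1 + pi_2 + pi_3 + pi_4 = 1.

Using the first 4 balance equations plus normalization, the linear system A*pi = b is:
  [-14/15, 4/15, 2/15, 2/15, 2/15] . pi = 0
  [1/15, -11/15, 2/5, 2/15, 2/15] . pi = 0
  [11/15, 1/15, -13/15, 1/5, 2/15] . pi = 0
  [1/15, 4/15, 1/5, -13/15, 2/5] . pi = 0
  [1, 1, 1, 1, 1] . pi = 1

Solving yields:
  pi_0 = 1145/7562
  pi_1 = 799/3781
  pi_2 = 6795/30248
  pi_3 = 6601/30248
  pi_4 = 735/3781

Verification (pi * P):
  1145/7562*1/15 + 799/3781*4/15 + 6795/30248*2/15 + 6601/30248*2/15 + 735/3781*2/15 = 1145/7562 = pi_0  (ok)
  1145/7562*1/15 + 799/3781*4/15 + 6795/30248*2/5 + 6601/30248*2/15 + 735/3781*2/15 = 799/3781 = pi_1  (ok)
  1145/7562*11/15 + 799/3781*1/15 + 6795/30248*2/15 + 6601/30248*1/5 + 735/3781*2/15 = 6795/30248 = pi_2  (ok)
  1145/7562*1/15 + 799/3781*4/15 + 6795/30248*1/5 + 6601/30248*2/15 + 735/3781*2/5 = 6601/30248 = pi_3  (ok)
  1145/7562*1/15 + 799/3781*2/15 + 6795/30248*2/15 + 6601/30248*2/5 + 735/3781*1/5 = 735/3781 = pi_4  (ok)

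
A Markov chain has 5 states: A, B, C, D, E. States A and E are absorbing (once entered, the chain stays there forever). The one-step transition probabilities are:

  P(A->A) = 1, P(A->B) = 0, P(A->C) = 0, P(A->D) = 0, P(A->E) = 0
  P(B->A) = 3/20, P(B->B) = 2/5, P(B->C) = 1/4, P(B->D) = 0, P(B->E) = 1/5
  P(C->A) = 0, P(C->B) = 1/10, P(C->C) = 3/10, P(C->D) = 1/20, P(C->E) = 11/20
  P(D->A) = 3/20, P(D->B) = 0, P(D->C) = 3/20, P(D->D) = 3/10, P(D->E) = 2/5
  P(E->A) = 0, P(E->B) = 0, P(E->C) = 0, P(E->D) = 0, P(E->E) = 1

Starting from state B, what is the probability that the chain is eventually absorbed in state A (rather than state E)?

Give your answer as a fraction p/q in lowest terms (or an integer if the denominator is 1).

Let a_i = P(absorbed in A | start in state i).
Boundary conditions: a_A = 1, a_E = 0.
For each transient state i, a_i = sum_j P(i->j) * a_j:
  a_B = 3/20*a_A + 2/5*a_B + 1/4*a_C + 0*a_D + 1/5*a_E
  a_C = 0*a_A + 1/10*a_B + 3/10*a_C + 1/20*a_D + 11/20*a_E
  a_D = 3/20*a_A + 0*a_B + 3/20*a_C + 3/10*a_D + 2/5*a_E

Substituting a_A = 1 and a_E = 0, rearrange to (I - Q) a = r where r[i] = P(i -> A):
  [3/5, -1/4, 0] . (a_B, a_C, a_D) = 3/20
  [-1/10, 7/10, -1/20] . (a_B, a_C, a_D) = 0
  [0, -3/20, 7/10] . (a_B, a_C, a_D) = 3/20

Solving yields:
  a_B = 297/1088
  a_C = 15/272
  a_D = 123/544

Starting state is B, so the absorption probability is a_B = 297/1088.

Answer: 297/1088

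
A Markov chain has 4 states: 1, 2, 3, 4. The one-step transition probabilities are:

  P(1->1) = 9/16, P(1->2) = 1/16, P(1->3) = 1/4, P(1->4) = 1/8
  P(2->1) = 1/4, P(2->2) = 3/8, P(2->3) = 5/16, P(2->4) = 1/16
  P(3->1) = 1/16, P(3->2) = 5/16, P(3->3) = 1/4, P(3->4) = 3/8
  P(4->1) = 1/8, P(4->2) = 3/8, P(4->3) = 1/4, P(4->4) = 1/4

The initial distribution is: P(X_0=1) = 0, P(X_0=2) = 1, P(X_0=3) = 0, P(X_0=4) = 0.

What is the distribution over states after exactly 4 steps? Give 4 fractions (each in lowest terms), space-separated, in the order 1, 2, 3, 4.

Answer: 8365/32768 2277/8192 17515/65536 13075/65536

Derivation:
Propagating the distribution step by step (d_{t+1} = d_t * P):
d_0 = (1=0, 2=1, 3=0, 4=0)
  d_1[1] = 0*9/16 + 1*1/4 + 0*1/16 + 0*1/8 = 1/4
  d_1[2] = 0*1/16 + 1*3/8 + 0*5/16 + 0*3/8 = 3/8
  d_1[3] = 0*1/4 + 1*5/16 + 0*1/4 + 0*1/4 = 5/16
  d_1[4] = 0*1/8 + 1*1/16 + 0*3/8 + 0*1/4 = 1/16
d_1 = (1=1/4, 2=3/8, 3=5/16, 4=1/16)
  d_2[1] = 1/4*9/16 + 3/8*1/4 + 5/16*1/16 + 1/16*1/8 = 67/256
  d_2[2] = 1/4*1/16 + 3/8*3/8 + 5/16*5/16 + 1/16*3/8 = 71/256
  d_2[3] = 1/4*1/4 + 3/8*5/16 + 5/16*1/4 + 1/16*1/4 = 35/128
  d_2[4] = 1/4*1/8 + 3/8*1/16 + 5/16*3/8 + 1/16*1/4 = 3/16
d_2 = (1=67/256, 2=71/256, 3=35/128, 4=3/16)
  d_3[1] = 67/256*9/16 + 71/256*1/4 + 35/128*1/16 + 3/16*1/8 = 1053/4096
  d_3[2] = 67/256*1/16 + 71/256*3/8 + 35/128*5/16 + 3/16*3/8 = 1131/4096
  d_3[3] = 67/256*1/4 + 71/256*5/16 + 35/128*1/4 + 3/16*1/4 = 1095/4096
  d_3[4] = 67/256*1/8 + 71/256*1/16 + 35/128*3/8 + 3/16*1/4 = 817/4096
d_3 = (1=1053/4096, 2=1131/4096, 3=1095/4096, 4=817/4096)
  d_4[1] = 1053/4096*9/16 + 1131/4096*1/4 + 1095/4096*1/16 + 817/4096*1/8 = 8365/32768
  d_4[2] = 1053/4096*1/16 + 1131/4096*3/8 + 1095/4096*5/16 + 817/4096*3/8 = 2277/8192
  d_4[3] = 1053/4096*1/4 + 1131/4096*5/16 + 1095/4096*1/4 + 817/4096*1/4 = 17515/65536
  d_4[4] = 1053/4096*1/8 + 1131/4096*1/16 + 1095/4096*3/8 + 817/4096*1/4 = 13075/65536
d_4 = (1=8365/32768, 2=2277/8192, 3=17515/65536, 4=13075/65536)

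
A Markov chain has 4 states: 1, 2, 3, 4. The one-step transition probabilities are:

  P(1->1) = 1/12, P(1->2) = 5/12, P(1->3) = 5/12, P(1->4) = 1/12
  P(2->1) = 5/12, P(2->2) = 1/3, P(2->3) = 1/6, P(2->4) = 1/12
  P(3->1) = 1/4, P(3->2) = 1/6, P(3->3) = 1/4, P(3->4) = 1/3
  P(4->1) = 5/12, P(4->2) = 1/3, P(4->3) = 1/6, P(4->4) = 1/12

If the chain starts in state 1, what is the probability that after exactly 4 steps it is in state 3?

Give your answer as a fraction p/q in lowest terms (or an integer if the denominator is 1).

Answer: 2665/10368

Derivation:
Computing P^4 by repeated multiplication:
P^1 =
  1: [1/12, 5/12, 5/12, 1/12]
  2: [5/12, 1/3, 1/6, 1/12]
  3: [1/4, 1/6, 1/4, 1/3]
  4: [5/12, 1/3, 1/6, 1/12]
P^2 =
  1: [23/72, 13/48, 2/9, 3/16]
  2: [1/4, 49/144, 41/144, 1/8]
  3: [7/24, 5/16, 1/4, 7/48]
  4: [1/4, 49/144, 41/144, 1/8]
P^3 =
  1: [59/216, 31/96, 229/864, 5/36]
  2: [247/864, 265/864, 437/1728, 89/576]
  3: [5/18, 91/288, 25/96, 7/48]
  4: [247/864, 265/864, 437/1728, 89/576]
P^4 =
  1: [1459/5184, 539/1728, 2665/10368, 517/3456]
  2: [965/3456, 1633/5184, 5375/20736, 1013/6912]
  3: [485/1728, 541/1728, 33/128, 19/128]
  4: [965/3456, 1633/5184, 5375/20736, 1013/6912]

(P^4)[1 -> 3] = 2665/10368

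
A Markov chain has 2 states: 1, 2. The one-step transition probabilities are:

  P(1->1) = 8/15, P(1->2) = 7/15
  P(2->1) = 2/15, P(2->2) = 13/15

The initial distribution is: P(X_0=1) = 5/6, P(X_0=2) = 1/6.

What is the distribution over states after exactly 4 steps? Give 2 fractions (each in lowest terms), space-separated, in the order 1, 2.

Answer: 446/1875 1429/1875

Derivation:
Propagating the distribution step by step (d_{t+1} = d_t * P):
d_0 = (1=5/6, 2=1/6)
  d_1[1] = 5/6*8/15 + 1/6*2/15 = 7/15
  d_1[2] = 5/6*7/15 + 1/6*13/15 = 8/15
d_1 = (1=7/15, 2=8/15)
  d_2[1] = 7/15*8/15 + 8/15*2/15 = 8/25
  d_2[2] = 7/15*7/15 + 8/15*13/15 = 17/25
d_2 = (1=8/25, 2=17/25)
  d_3[1] = 8/25*8/15 + 17/25*2/15 = 98/375
  d_3[2] = 8/25*7/15 + 17/25*13/15 = 277/375
d_3 = (1=98/375, 2=277/375)
  d_4[1] = 98/375*8/15 + 277/375*2/15 = 446/1875
  d_4[2] = 98/375*7/15 + 277/375*13/15 = 1429/1875
d_4 = (1=446/1875, 2=1429/1875)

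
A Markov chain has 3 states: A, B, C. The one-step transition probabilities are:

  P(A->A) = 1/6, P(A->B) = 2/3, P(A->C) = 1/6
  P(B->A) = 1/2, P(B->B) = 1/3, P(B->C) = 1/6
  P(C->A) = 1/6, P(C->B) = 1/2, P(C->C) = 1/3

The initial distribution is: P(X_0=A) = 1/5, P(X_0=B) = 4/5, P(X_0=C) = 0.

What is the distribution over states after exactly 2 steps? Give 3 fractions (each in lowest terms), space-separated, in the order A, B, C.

Answer: 3/10 91/180 7/36

Derivation:
Propagating the distribution step by step (d_{t+1} = d_t * P):
d_0 = (A=1/5, B=4/5, C=0)
  d_1[A] = 1/5*1/6 + 4/5*1/2 + 0*1/6 = 13/30
  d_1[B] = 1/5*2/3 + 4/5*1/3 + 0*1/2 = 2/5
  d_1[C] = 1/5*1/6 + 4/5*1/6 + 0*1/3 = 1/6
d_1 = (A=13/30, B=2/5, C=1/6)
  d_2[A] = 13/30*1/6 + 2/5*1/2 + 1/6*1/6 = 3/10
  d_2[B] = 13/30*2/3 + 2/5*1/3 + 1/6*1/2 = 91/180
  d_2[C] = 13/30*1/6 + 2/5*1/6 + 1/6*1/3 = 7/36
d_2 = (A=3/10, B=91/180, C=7/36)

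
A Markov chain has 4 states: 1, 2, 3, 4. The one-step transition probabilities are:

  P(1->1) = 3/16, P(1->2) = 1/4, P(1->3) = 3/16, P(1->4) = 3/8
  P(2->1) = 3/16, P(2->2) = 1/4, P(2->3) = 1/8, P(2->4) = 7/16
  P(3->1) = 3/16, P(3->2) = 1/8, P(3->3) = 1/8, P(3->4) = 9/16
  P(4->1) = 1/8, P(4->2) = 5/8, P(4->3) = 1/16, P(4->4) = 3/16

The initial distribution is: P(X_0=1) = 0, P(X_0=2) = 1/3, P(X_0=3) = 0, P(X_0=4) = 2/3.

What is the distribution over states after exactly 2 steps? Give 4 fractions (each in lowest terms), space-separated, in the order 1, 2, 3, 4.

Propagating the distribution step by step (d_{t+1} = d_t * P):
d_0 = (1=0, 2=1/3, 3=0, 4=2/3)
  d_1[1] = 0*3/16 + 1/3*3/16 + 0*3/16 + 2/3*1/8 = 7/48
  d_1[2] = 0*1/4 + 1/3*1/4 + 0*1/8 + 2/3*5/8 = 1/2
  d_1[3] = 0*3/16 + 1/3*1/8 + 0*1/8 + 2/3*1/16 = 1/12
  d_1[4] = 0*3/8 + 1/3*7/16 + 0*9/16 + 2/3*3/16 = 13/48
d_1 = (1=7/48, 2=1/2, 3=1/12, 4=13/48)
  d_2[1] = 7/48*3/16 + 1/2*3/16 + 1/12*3/16 + 13/48*1/8 = 131/768
  d_2[2] = 7/48*1/4 + 1/2*1/4 + 1/12*1/8 + 13/48*5/8 = 131/384
  d_2[3] = 7/48*3/16 + 1/2*1/8 + 1/12*1/8 + 13/48*1/16 = 15/128
  d_2[4] = 7/48*3/8 + 1/2*7/16 + 1/12*9/16 + 13/48*3/16 = 95/256
d_2 = (1=131/768, 2=131/384, 3=15/128, 4=95/256)

Answer: 131/768 131/384 15/128 95/256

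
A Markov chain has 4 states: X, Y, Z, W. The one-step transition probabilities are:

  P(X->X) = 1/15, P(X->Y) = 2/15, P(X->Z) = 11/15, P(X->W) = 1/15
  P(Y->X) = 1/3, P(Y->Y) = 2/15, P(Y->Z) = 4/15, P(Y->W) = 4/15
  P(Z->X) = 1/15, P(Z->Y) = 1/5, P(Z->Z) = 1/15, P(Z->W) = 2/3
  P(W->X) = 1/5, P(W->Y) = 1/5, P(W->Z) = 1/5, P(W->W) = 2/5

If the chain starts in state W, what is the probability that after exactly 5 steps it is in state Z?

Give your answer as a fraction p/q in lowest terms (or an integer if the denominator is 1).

Computing P^5 by repeated multiplication:
P^1 =
  X: [1/15, 2/15, 11/15, 1/15]
  Y: [1/3, 2/15, 4/15, 4/15]
  Z: [1/15, 1/5, 1/15, 2/3]
  W: [1/5, 1/5, 1/5, 2/5]
P^2 =
  X: [1/9, 14/75, 11/75, 5/9]
  Y: [31/225, 38/225, 79/225, 77/225]
  Z: [47/225, 41/225, 6/25, 83/225]
  W: [13/75, 13/75, 22/75, 9/25]
P^3 =
  X: [643/3375, 608/3375, 851/3375, 1273/3375]
  Y: [59/375, 202/1125, 803/3375, 287/675]
  Z: [37/225, 587/3375, 328/1125, 1249/3375]
  W: [181/1125, 199/1125, 298/1125, 149/375]
P^4 =
  X: [8353/50625, 986/5625, 7/25, 19223/50625]
  Y: [8669/50625, 2996/16875, 13373/50625, 3919/10125]
  Z: [8221/50625, 8983/50625, 13184/50625, 20237/50625]
  W: [563/3375, 599/3375, 4426/16875, 2213/5625]
P^5 =
  X: [124567/759375, 134648/759375, 199223/759375, 300937/759375]
  Y: [125767/759375, 134218/759375, 67823/253125, 295921/759375]
  Z: [127031/759375, 134671/759375, 200258/759375, 59483/151875]
  W: [42133/253125, 8963/50625, 67288/253125, 32963/84375]

(P^5)[W -> Z] = 67288/253125

Answer: 67288/253125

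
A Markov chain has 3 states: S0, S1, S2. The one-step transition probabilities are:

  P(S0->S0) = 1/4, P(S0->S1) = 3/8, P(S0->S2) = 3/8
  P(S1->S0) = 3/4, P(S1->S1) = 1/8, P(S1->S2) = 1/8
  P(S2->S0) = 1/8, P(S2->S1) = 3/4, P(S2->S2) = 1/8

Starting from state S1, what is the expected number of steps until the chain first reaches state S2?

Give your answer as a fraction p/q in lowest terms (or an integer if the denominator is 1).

Answer: 4

Derivation:
Let h_i = expected steps to first reach S2 from state i.
Boundary: h_S2 = 0.
First-step equations for the other states:
  h_S0 = 1 + 1/4*h_S0 + 3/8*h_S1 + 3/8*h_S2
  h_S1 = 1 + 3/4*h_S0 + 1/8*h_S1 + 1/8*h_S2

Substituting h_S2 = 0 and rearranging gives the linear system (I - Q) h = 1:
  [3/4, -3/8] . (h_S0, h_S1) = 1
  [-3/4, 7/8] . (h_S0, h_S1) = 1

Solving yields:
  h_S0 = 10/3
  h_S1 = 4

Starting state is S1, so the expected hitting time is h_S1 = 4.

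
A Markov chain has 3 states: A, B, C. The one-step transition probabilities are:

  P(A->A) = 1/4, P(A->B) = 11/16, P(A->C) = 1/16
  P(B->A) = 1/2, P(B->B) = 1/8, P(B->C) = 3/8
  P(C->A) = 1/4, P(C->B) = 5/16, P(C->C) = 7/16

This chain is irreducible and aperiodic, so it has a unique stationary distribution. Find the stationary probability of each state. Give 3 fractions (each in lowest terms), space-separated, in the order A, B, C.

The stationary distribution satisfies pi = pi * P, i.e.:
  pi_A = 1/4*pi_A + 1/2*pi_B + 1/4*pi_C
  pi_B = 11/16*pi_A + 1/8*pi_B + 5/16*pi_C
  pi_C = 1/16*pi_A + 3/8*pi_B + 7/16*pi_C
with normalization: pi_A + pi_B + pi_C = 1.

Using the first 2 balance equations plus normalization, the linear system A*pi = b is:
  [-3/4, 1/2, 1/4] . pi = 0
  [11/16, -7/8, 5/16] . pi = 0
  [1, 1, 1] . pi = 1

Solving yields:
  pi_A = 12/35
  pi_B = 13/35
  pi_C = 2/7

Verification (pi * P):
  12/35*1/4 + 13/35*1/2 + 2/7*1/4 = 12/35 = pi_A  (ok)
  12/35*11/16 + 13/35*1/8 + 2/7*5/16 = 13/35 = pi_B  (ok)
  12/35*1/16 + 13/35*3/8 + 2/7*7/16 = 2/7 = pi_C  (ok)

Answer: 12/35 13/35 2/7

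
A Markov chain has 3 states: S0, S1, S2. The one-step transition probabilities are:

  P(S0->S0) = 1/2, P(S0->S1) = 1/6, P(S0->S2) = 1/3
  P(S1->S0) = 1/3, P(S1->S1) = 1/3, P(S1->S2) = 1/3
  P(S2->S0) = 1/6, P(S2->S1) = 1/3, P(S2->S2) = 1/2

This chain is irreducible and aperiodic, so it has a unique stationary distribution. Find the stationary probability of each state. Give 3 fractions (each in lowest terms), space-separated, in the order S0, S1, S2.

Answer: 8/25 7/25 2/5

Derivation:
The stationary distribution satisfies pi = pi * P, i.e.:
  pi_S0 = 1/2*pi_S0 + 1/3*pi_S1 + 1/6*pi_S2
  pi_S1 = 1/6*pi_S0 + 1/3*pi_S1 + 1/3*pi_S2
  pi_S2 = 1/3*pi_S0 + 1/3*pi_S1 + 1/2*pi_S2
with normalization: pi_S0 + pi_S1 + pi_S2 = 1.

Using the first 2 balance equations plus normalization, the linear system A*pi = b is:
  [-1/2, 1/3, 1/6] . pi = 0
  [1/6, -2/3, 1/3] . pi = 0
  [1, 1, 1] . pi = 1

Solving yields:
  pi_S0 = 8/25
  pi_S1 = 7/25
  pi_S2 = 2/5

Verification (pi * P):
  8/25*1/2 + 7/25*1/3 + 2/5*1/6 = 8/25 = pi_S0  (ok)
  8/25*1/6 + 7/25*1/3 + 2/5*1/3 = 7/25 = pi_S1  (ok)
  8/25*1/3 + 7/25*1/3 + 2/5*1/2 = 2/5 = pi_S2  (ok)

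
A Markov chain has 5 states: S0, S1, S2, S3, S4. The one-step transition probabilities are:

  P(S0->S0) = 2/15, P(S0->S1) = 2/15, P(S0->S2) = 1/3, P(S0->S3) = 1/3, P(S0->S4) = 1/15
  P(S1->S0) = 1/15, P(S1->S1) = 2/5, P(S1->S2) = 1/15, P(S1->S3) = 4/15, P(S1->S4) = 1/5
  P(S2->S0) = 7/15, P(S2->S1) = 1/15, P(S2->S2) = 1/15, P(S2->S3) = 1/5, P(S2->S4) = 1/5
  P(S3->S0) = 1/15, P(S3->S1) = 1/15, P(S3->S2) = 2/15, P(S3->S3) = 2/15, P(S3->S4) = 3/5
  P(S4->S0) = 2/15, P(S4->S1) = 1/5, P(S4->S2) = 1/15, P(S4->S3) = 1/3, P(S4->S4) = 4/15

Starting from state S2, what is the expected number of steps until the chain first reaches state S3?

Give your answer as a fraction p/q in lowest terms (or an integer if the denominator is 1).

Let h_i = expected steps to first reach S3 from state i.
Boundary: h_S3 = 0.
First-step equations for the other states:
  h_S0 = 1 + 2/15*h_S0 + 2/15*h_S1 + 1/3*h_S2 + 1/3*h_S3 + 1/15*h_S4
  h_S1 = 1 + 1/15*h_S0 + 2/5*h_S1 + 1/15*h_S2 + 4/15*h_S3 + 1/5*h_S4
  h_S2 = 1 + 7/15*h_S0 + 1/15*h_S1 + 1/15*h_S2 + 1/5*h_S3 + 1/5*h_S4
  h_S4 = 1 + 2/15*h_S0 + 1/5*h_S1 + 1/15*h_S2 + 1/3*h_S3 + 4/15*h_S4

Substituting h_S3 = 0 and rearranging gives the linear system (I - Q) h = 1:
  [13/15, -2/15, -1/3, -1/15] . (h_S0, h_S1, h_S2, h_S4) = 1
  [-1/15, 3/5, -1/15, -1/5] . (h_S0, h_S1, h_S2, h_S4) = 1
  [-7/15, -1/15, 14/15, -1/5] . (h_S0, h_S1, h_S2, h_S4) = 1
  [-2/15, -1/5, -1/15, 11/15] . (h_S0, h_S1, h_S2, h_S4) = 1

Solving yields:
  h_S0 = 1506/445
  h_S1 = 7902/2225
  h_S2 = 1656/445
  h_S4 = 7311/2225

Starting state is S2, so the expected hitting time is h_S2 = 1656/445.

Answer: 1656/445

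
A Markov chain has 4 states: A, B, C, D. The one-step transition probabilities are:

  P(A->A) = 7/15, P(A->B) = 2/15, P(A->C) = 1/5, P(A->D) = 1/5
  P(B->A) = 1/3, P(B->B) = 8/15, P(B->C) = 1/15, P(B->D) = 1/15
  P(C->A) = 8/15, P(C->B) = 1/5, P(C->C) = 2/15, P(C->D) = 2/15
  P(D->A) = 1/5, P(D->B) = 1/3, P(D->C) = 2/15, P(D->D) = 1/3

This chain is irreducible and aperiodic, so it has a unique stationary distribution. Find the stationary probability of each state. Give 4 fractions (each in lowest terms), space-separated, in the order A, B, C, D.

The stationary distribution satisfies pi = pi * P, i.e.:
  pi_A = 7/15*pi_A + 1/3*pi_B + 8/15*pi_C + 1/5*pi_D
  pi_B = 2/15*pi_A + 8/15*pi_B + 1/5*pi_C + 1/3*pi_D
  pi_C = 1/5*pi_A + 1/15*pi_B + 2/15*pi_C + 2/15*pi_D
  pi_D = 1/5*pi_A + 1/15*pi_B + 2/15*pi_C + 1/3*pi_D
with normalization: pi_A + pi_B + pi_C + pi_D = 1.

Using the first 3 balance equations plus normalization, the linear system A*pi = b is:
  [-8/15, 1/3, 8/15, 1/5] . pi = 0
  [2/15, -7/15, 1/5, 1/3] . pi = 0
  [1/5, 1/15, -13/15, 2/15] . pi = 0
  [1, 1, 1, 1] . pi = 1

Solving yields:
  pi_A = 257/659
  pi_B = 195/659
  pi_C = 92/659
  pi_D = 115/659

Verification (pi * P):
  257/659*7/15 + 195/659*1/3 + 92/659*8/15 + 115/659*1/5 = 257/659 = pi_A  (ok)
  257/659*2/15 + 195/659*8/15 + 92/659*1/5 + 115/659*1/3 = 195/659 = pi_B  (ok)
  257/659*1/5 + 195/659*1/15 + 92/659*2/15 + 115/659*2/15 = 92/659 = pi_C  (ok)
  257/659*1/5 + 195/659*1/15 + 92/659*2/15 + 115/659*1/3 = 115/659 = pi_D  (ok)

Answer: 257/659 195/659 92/659 115/659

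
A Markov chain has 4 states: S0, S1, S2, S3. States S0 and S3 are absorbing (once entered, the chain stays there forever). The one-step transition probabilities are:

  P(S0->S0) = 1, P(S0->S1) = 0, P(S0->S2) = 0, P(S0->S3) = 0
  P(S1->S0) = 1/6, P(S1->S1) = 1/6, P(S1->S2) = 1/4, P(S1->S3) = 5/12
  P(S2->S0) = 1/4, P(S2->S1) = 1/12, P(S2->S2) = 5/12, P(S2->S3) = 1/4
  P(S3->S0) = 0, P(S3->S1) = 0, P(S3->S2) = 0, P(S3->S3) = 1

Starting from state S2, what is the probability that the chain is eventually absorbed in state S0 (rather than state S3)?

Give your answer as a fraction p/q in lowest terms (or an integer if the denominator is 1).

Answer: 32/67

Derivation:
Let a_i = P(absorbed in S0 | start in state i).
Boundary conditions: a_S0 = 1, a_S3 = 0.
For each transient state i, a_i = sum_j P(i->j) * a_j:
  a_S1 = 1/6*a_S0 + 1/6*a_S1 + 1/4*a_S2 + 5/12*a_S3
  a_S2 = 1/4*a_S0 + 1/12*a_S1 + 5/12*a_S2 + 1/4*a_S3

Substituting a_S0 = 1 and a_S3 = 0, rearrange to (I - Q) a = r where r[i] = P(i -> S0):
  [5/6, -1/4] . (a_S1, a_S2) = 1/6
  [-1/12, 7/12] . (a_S1, a_S2) = 1/4

Solving yields:
  a_S1 = 23/67
  a_S2 = 32/67

Starting state is S2, so the absorption probability is a_S2 = 32/67.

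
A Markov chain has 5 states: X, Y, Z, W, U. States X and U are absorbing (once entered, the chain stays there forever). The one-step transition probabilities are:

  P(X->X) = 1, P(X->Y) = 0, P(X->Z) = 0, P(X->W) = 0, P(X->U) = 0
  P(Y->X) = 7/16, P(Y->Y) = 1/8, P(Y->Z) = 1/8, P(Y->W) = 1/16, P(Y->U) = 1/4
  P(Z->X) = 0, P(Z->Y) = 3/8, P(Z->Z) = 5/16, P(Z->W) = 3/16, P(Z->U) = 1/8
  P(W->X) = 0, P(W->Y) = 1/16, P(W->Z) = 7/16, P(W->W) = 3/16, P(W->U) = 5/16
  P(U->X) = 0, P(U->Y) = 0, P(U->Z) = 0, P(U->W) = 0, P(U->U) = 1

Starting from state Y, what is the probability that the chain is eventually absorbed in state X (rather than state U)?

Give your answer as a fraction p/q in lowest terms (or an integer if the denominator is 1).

Let a_i = P(absorbed in X | start in state i).
Boundary conditions: a_X = 1, a_U = 0.
For each transient state i, a_i = sum_j P(i->j) * a_j:
  a_Y = 7/16*a_X + 1/8*a_Y + 1/8*a_Z + 1/16*a_W + 1/4*a_U
  a_Z = 0*a_X + 3/8*a_Y + 5/16*a_Z + 3/16*a_W + 1/8*a_U
  a_W = 0*a_X + 1/16*a_Y + 7/16*a_Z + 3/16*a_W + 5/16*a_U

Substituting a_X = 1 and a_U = 0, rearrange to (I - Q) a = r where r[i] = P(i -> X):
  [7/8, -1/8, -1/16] . (a_Y, a_Z, a_W) = 7/16
  [-3/8, 11/16, -3/16] . (a_Y, a_Z, a_W) = 0
  [-1/16, -7/16, 13/16] . (a_Y, a_Z, a_W) = 0

Solving yields:
  a_Y = 854/1493
  a_Z = 567/1493
  a_W = 371/1493

Starting state is Y, so the absorption probability is a_Y = 854/1493.

Answer: 854/1493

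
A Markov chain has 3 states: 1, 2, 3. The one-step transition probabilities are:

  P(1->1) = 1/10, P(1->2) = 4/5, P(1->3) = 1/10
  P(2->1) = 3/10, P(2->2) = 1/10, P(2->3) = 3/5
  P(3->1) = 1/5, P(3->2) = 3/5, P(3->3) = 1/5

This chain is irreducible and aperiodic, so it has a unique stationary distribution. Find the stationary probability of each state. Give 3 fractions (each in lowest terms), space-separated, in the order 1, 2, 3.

Answer: 36/163 70/163 57/163

Derivation:
The stationary distribution satisfies pi = pi * P, i.e.:
  pi_1 = 1/10*pi_1 + 3/10*pi_2 + 1/5*pi_3
  pi_2 = 4/5*pi_1 + 1/10*pi_2 + 3/5*pi_3
  pi_3 = 1/10*pi_1 + 3/5*pi_2 + 1/5*pi_3
with normalization: pi_1 + pi_2 + pi_3 = 1.

Using the first 2 balance equations plus normalization, the linear system A*pi = b is:
  [-9/10, 3/10, 1/5] . pi = 0
  [4/5, -9/10, 3/5] . pi = 0
  [1, 1, 1] . pi = 1

Solving yields:
  pi_1 = 36/163
  pi_2 = 70/163
  pi_3 = 57/163

Verification (pi * P):
  36/163*1/10 + 70/163*3/10 + 57/163*1/5 = 36/163 = pi_1  (ok)
  36/163*4/5 + 70/163*1/10 + 57/163*3/5 = 70/163 = pi_2  (ok)
  36/163*1/10 + 70/163*3/5 + 57/163*1/5 = 57/163 = pi_3  (ok)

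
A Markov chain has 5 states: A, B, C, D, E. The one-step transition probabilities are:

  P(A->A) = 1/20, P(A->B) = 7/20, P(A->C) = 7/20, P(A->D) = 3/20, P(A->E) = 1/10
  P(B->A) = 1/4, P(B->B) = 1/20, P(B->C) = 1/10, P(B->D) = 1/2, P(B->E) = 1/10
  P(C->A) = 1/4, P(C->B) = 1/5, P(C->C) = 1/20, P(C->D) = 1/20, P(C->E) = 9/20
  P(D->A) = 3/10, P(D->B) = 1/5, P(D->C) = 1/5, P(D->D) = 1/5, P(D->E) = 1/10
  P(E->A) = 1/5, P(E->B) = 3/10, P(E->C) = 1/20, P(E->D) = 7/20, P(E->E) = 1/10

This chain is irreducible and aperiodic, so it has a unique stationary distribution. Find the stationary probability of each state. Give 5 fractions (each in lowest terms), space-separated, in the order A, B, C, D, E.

Answer: 29824/140451 30232/140451 22814/140451 35551/140451 22030/140451

Derivation:
The stationary distribution satisfies pi = pi * P, i.e.:
  pi_A = 1/20*pi_A + 1/4*pi_B + 1/4*pi_C + 3/10*pi_D + 1/5*pi_E
  pi_B = 7/20*pi_A + 1/20*pi_B + 1/5*pi_C + 1/5*pi_D + 3/10*pi_E
  pi_C = 7/20*pi_A + 1/10*pi_B + 1/20*pi_C + 1/5*pi_D + 1/20*pi_E
  pi_D = 3/20*pi_A + 1/2*pi_B + 1/20*pi_C + 1/5*pi_D + 7/20*pi_E
  pi_E = 1/10*pi_A + 1/10*pi_B + 9/20*pi_C + 1/10*pi_D + 1/10*pi_E
with normalization: pi_A + pi_B + pi_C + pi_D + pi_E = 1.

Using the first 4 balance equations plus normalization, the linear system A*pi = b is:
  [-19/20, 1/4, 1/4, 3/10, 1/5] . pi = 0
  [7/20, -19/20, 1/5, 1/5, 3/10] . pi = 0
  [7/20, 1/10, -19/20, 1/5, 1/20] . pi = 0
  [3/20, 1/2, 1/20, -4/5, 7/20] . pi = 0
  [1, 1, 1, 1, 1] . pi = 1

Solving yields:
  pi_A = 29824/140451
  pi_B = 30232/140451
  pi_C = 22814/140451
  pi_D = 35551/140451
  pi_E = 22030/140451

Verification (pi * P):
  29824/140451*1/20 + 30232/140451*1/4 + 22814/140451*1/4 + 35551/140451*3/10 + 22030/140451*1/5 = 29824/140451 = pi_A  (ok)
  29824/140451*7/20 + 30232/140451*1/20 + 22814/140451*1/5 + 35551/140451*1/5 + 22030/140451*3/10 = 30232/140451 = pi_B  (ok)
  29824/140451*7/20 + 30232/140451*1/10 + 22814/140451*1/20 + 35551/140451*1/5 + 22030/140451*1/20 = 22814/140451 = pi_C  (ok)
  29824/140451*3/20 + 30232/140451*1/2 + 22814/140451*1/20 + 35551/140451*1/5 + 22030/140451*7/20 = 35551/140451 = pi_D  (ok)
  29824/140451*1/10 + 30232/140451*1/10 + 22814/140451*9/20 + 35551/140451*1/10 + 22030/140451*1/10 = 22030/140451 = pi_E  (ok)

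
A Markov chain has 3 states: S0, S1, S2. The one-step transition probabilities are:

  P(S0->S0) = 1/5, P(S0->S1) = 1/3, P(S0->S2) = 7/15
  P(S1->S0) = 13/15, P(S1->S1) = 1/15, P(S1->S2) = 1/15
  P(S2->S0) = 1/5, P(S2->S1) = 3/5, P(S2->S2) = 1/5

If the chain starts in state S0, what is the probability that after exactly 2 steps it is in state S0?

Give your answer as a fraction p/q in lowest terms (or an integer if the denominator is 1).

Computing P^2 by repeated multiplication:
P^1 =
  S0: [1/5, 1/3, 7/15]
  S1: [13/15, 1/15, 1/15]
  S2: [1/5, 3/5, 1/5]
P^2 =
  S0: [19/45, 83/225, 47/225]
  S1: [11/45, 1/3, 19/45]
  S2: [3/5, 17/75, 13/75]

(P^2)[S0 -> S0] = 19/45

Answer: 19/45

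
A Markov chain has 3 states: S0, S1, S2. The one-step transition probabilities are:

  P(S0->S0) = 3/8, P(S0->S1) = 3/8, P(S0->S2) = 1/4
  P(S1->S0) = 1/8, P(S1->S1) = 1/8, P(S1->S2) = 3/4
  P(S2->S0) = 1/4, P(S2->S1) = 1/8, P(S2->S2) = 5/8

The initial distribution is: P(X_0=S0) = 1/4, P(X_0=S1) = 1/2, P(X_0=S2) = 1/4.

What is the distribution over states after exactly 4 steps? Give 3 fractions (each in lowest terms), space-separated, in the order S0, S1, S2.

Answer: 4241/16384 1555/8192 9033/16384

Derivation:
Propagating the distribution step by step (d_{t+1} = d_t * P):
d_0 = (S0=1/4, S1=1/2, S2=1/4)
  d_1[S0] = 1/4*3/8 + 1/2*1/8 + 1/4*1/4 = 7/32
  d_1[S1] = 1/4*3/8 + 1/2*1/8 + 1/4*1/8 = 3/16
  d_1[S2] = 1/4*1/4 + 1/2*3/4 + 1/4*5/8 = 19/32
d_1 = (S0=7/32, S1=3/16, S2=19/32)
  d_2[S0] = 7/32*3/8 + 3/16*1/8 + 19/32*1/4 = 65/256
  d_2[S1] = 7/32*3/8 + 3/16*1/8 + 19/32*1/8 = 23/128
  d_2[S2] = 7/32*1/4 + 3/16*3/4 + 19/32*5/8 = 145/256
d_2 = (S0=65/256, S1=23/128, S2=145/256)
  d_3[S0] = 65/256*3/8 + 23/128*1/8 + 145/256*1/4 = 531/2048
  d_3[S1] = 65/256*3/8 + 23/128*1/8 + 145/256*1/8 = 193/1024
  d_3[S2] = 65/256*1/4 + 23/128*3/4 + 145/256*5/8 = 1131/2048
d_3 = (S0=531/2048, S1=193/1024, S2=1131/2048)
  d_4[S0] = 531/2048*3/8 + 193/1024*1/8 + 1131/2048*1/4 = 4241/16384
  d_4[S1] = 531/2048*3/8 + 193/1024*1/8 + 1131/2048*1/8 = 1555/8192
  d_4[S2] = 531/2048*1/4 + 193/1024*3/4 + 1131/2048*5/8 = 9033/16384
d_4 = (S0=4241/16384, S1=1555/8192, S2=9033/16384)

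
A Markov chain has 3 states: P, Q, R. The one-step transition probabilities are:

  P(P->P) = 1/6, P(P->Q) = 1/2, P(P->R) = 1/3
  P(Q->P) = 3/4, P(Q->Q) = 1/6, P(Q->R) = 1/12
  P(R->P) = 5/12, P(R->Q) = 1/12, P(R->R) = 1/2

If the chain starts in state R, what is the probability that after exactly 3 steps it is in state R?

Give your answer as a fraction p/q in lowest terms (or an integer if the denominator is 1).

Answer: 1/3

Derivation:
Computing P^3 by repeated multiplication:
P^1 =
  P: [1/6, 1/2, 1/3]
  Q: [3/4, 1/6, 1/12]
  R: [5/12, 1/12, 1/2]
P^2 =
  P: [13/24, 7/36, 19/72]
  Q: [41/144, 59/144, 11/36]
  R: [49/144, 19/72, 19/48]
P^3 =
  P: [299/864, 281/864, 71/216]
  Q: [833/1728, 17/72, 487/1728]
  R: [725/1728, 427/1728, 1/3]

(P^3)[R -> R] = 1/3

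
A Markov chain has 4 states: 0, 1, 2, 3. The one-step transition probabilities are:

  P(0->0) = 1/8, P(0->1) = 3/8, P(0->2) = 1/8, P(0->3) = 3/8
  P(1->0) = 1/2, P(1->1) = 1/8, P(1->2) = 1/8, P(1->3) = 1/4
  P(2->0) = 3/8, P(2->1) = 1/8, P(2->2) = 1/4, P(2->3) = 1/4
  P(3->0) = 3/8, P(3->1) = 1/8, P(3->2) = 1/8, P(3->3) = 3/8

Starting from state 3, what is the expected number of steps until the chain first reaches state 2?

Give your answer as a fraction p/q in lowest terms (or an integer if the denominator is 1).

Answer: 8

Derivation:
Let h_i = expected steps to first reach 2 from state i.
Boundary: h_2 = 0.
First-step equations for the other states:
  h_0 = 1 + 1/8*h_0 + 3/8*h_1 + 1/8*h_2 + 3/8*h_3
  h_1 = 1 + 1/2*h_0 + 1/8*h_1 + 1/8*h_2 + 1/4*h_3
  h_3 = 1 + 3/8*h_0 + 1/8*h_1 + 1/8*h_2 + 3/8*h_3

Substituting h_2 = 0 and rearranging gives the linear system (I - Q) h = 1:
  [7/8, -3/8, -3/8] . (h_0, h_1, h_3) = 1
  [-1/2, 7/8, -1/4] . (h_0, h_1, h_3) = 1
  [-3/8, -1/8, 5/8] . (h_0, h_1, h_3) = 1

Solving yields:
  h_0 = 8
  h_1 = 8
  h_3 = 8

Starting state is 3, so the expected hitting time is h_3 = 8.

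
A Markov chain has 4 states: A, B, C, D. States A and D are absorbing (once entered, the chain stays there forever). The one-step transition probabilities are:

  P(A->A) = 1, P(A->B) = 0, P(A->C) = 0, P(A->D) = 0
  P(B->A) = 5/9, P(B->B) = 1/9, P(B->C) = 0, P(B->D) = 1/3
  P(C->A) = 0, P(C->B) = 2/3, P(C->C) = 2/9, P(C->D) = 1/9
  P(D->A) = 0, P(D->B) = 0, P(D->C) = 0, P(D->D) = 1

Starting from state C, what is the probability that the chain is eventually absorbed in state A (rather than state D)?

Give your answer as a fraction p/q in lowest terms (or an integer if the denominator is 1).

Answer: 15/28

Derivation:
Let a_i = P(absorbed in A | start in state i).
Boundary conditions: a_A = 1, a_D = 0.
For each transient state i, a_i = sum_j P(i->j) * a_j:
  a_B = 5/9*a_A + 1/9*a_B + 0*a_C + 1/3*a_D
  a_C = 0*a_A + 2/3*a_B + 2/9*a_C + 1/9*a_D

Substituting a_A = 1 and a_D = 0, rearrange to (I - Q) a = r where r[i] = P(i -> A):
  [8/9, 0] . (a_B, a_C) = 5/9
  [-2/3, 7/9] . (a_B, a_C) = 0

Solving yields:
  a_B = 5/8
  a_C = 15/28

Starting state is C, so the absorption probability is a_C = 15/28.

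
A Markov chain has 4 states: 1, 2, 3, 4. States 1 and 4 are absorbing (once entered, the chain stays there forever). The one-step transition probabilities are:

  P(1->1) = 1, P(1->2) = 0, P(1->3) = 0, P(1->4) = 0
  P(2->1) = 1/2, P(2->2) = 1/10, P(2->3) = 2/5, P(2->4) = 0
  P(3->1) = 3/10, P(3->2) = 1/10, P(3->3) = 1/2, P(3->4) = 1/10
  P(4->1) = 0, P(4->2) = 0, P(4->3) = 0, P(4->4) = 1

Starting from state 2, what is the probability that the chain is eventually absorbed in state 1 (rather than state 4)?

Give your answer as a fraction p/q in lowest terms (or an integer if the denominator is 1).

Answer: 37/41

Derivation:
Let a_i = P(absorbed in 1 | start in state i).
Boundary conditions: a_1 = 1, a_4 = 0.
For each transient state i, a_i = sum_j P(i->j) * a_j:
  a_2 = 1/2*a_1 + 1/10*a_2 + 2/5*a_3 + 0*a_4
  a_3 = 3/10*a_1 + 1/10*a_2 + 1/2*a_3 + 1/10*a_4

Substituting a_1 = 1 and a_4 = 0, rearrange to (I - Q) a = r where r[i] = P(i -> 1):
  [9/10, -2/5] . (a_2, a_3) = 1/2
  [-1/10, 1/2] . (a_2, a_3) = 3/10

Solving yields:
  a_2 = 37/41
  a_3 = 32/41

Starting state is 2, so the absorption probability is a_2 = 37/41.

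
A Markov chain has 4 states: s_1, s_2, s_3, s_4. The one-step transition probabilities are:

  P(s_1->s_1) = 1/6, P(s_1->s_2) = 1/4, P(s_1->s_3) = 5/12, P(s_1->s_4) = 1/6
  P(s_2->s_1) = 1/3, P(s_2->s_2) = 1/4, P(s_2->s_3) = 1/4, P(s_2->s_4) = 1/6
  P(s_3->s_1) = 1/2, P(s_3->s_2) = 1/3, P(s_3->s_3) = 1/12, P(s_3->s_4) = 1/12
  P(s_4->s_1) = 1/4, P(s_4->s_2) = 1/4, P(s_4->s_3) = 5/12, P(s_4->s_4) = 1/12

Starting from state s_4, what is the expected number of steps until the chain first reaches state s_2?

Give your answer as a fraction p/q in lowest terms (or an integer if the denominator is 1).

Answer: 192/53

Derivation:
Let h_i = expected steps to first reach s_2 from state i.
Boundary: h_s_2 = 0.
First-step equations for the other states:
  h_s_1 = 1 + 1/6*h_s_1 + 1/4*h_s_2 + 5/12*h_s_3 + 1/6*h_s_4
  h_s_3 = 1 + 1/2*h_s_1 + 1/3*h_s_2 + 1/12*h_s_3 + 1/12*h_s_4
  h_s_4 = 1 + 1/4*h_s_1 + 1/4*h_s_2 + 5/12*h_s_3 + 1/12*h_s_4

Substituting h_s_2 = 0 and rearranging gives the linear system (I - Q) h = 1:
  [5/6, -5/12, -1/6] . (h_s_1, h_s_3, h_s_4) = 1
  [-1/2, 11/12, -1/12] . (h_s_1, h_s_3, h_s_4) = 1
  [-1/4, -5/12, 11/12] . (h_s_1, h_s_3, h_s_4) = 1

Solving yields:
  h_s_1 = 192/53
  h_s_3 = 180/53
  h_s_4 = 192/53

Starting state is s_4, so the expected hitting time is h_s_4 = 192/53.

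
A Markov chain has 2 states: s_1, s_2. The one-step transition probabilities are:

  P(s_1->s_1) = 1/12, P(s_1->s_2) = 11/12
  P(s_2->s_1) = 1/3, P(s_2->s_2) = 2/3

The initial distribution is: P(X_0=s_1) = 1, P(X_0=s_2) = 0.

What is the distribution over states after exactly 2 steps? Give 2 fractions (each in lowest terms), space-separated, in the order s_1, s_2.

Propagating the distribution step by step (d_{t+1} = d_t * P):
d_0 = (s_1=1, s_2=0)
  d_1[s_1] = 1*1/12 + 0*1/3 = 1/12
  d_1[s_2] = 1*11/12 + 0*2/3 = 11/12
d_1 = (s_1=1/12, s_2=11/12)
  d_2[s_1] = 1/12*1/12 + 11/12*1/3 = 5/16
  d_2[s_2] = 1/12*11/12 + 11/12*2/3 = 11/16
d_2 = (s_1=5/16, s_2=11/16)

Answer: 5/16 11/16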